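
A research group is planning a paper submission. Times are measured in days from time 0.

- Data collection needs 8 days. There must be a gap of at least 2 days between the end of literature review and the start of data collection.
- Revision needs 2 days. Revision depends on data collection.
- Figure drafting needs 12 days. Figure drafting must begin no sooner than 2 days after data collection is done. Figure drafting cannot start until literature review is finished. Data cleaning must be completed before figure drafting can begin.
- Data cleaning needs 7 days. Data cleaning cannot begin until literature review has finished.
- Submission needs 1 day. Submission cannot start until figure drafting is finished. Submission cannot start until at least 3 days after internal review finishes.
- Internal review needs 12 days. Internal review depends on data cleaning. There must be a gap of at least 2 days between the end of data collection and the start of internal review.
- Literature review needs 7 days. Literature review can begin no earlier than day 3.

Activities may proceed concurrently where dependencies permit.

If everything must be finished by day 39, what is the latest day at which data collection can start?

Submission must finish by day 39; it takes 1 day, so it must start by 39 − 1 = day 38.
Since submission (must start by day 38) depends on it, figure drafting must finish by day 38. Backing off its 12-day duration gives a latest start of day 26.
Internal review has to be done before submission (must start by day 38, minus 3-day gap → day 35). That means finishing by day 35, i.e. starting by 35 − 12 = day 23.
Nothing follows revision; the deadline of day 39 is its only limit. It must start by 39 − 2 = day 37.
Data collection feeds figure drafting (must start by day 26, minus 2-day gap → day 24); internal review (must start by day 23, minus 2-day gap → day 21); revision (must start by day 37). Taking the minimum, data collection must finish by day 21 and start by 21 − 8 = day 13.

13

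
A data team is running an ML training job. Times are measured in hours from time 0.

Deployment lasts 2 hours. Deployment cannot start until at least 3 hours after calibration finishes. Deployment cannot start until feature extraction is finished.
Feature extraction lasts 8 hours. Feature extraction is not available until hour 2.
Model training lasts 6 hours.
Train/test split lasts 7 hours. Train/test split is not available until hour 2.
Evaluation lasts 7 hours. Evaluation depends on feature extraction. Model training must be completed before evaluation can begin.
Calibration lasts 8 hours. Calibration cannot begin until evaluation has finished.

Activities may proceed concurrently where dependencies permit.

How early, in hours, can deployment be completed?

30

Model training can start immediately at hour 0; it finishes at hour 6.
After its own release at hour 2, feature extraction can start at hour 2 and finishes at hour 10.
Evaluation needs all of feature extraction (finishes hour 10); model training (finishes hour 6). That puts its earliest start at hour 10; it finishes at 10 + 7 = hour 17.
After evaluation (finishes hour 17), calibration can start at hour 17 and finishes at hour 25.
Deployment has to wait for calibration (finishes hour 25, plus 3-hour gap → hour 28); feature extraction (finishes hour 10). The latest of these is hour 28, so deployment runs hour 28 to 28 + 2 = hour 30.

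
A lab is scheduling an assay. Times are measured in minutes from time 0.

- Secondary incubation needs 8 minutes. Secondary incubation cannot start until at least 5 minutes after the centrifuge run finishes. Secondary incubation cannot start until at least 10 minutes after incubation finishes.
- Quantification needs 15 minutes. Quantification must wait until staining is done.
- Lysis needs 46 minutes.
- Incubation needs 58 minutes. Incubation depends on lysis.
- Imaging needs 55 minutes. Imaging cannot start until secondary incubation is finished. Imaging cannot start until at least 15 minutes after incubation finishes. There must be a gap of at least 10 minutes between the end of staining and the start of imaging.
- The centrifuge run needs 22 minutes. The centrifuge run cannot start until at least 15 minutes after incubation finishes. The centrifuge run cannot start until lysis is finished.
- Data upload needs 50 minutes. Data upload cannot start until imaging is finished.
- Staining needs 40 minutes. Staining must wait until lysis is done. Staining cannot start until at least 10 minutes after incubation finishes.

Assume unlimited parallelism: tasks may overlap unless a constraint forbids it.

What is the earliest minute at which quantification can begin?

Nothing blocks lysis, so it runs from minute 0 to minute 46.
Incubation cannot begin until lysis (finishes minute 46). It runs from minute 46 to 46 + 58 = minute 104.
Staining cannot start until lysis (finishes minute 46); incubation (finishes minute 104, plus 10-minute gap → minute 114). The controlling bound is minute 114, so staining finishes at 114 + 40 = minute 154.
Quantification waits on staining (finishes minute 154), so the earliest it can start is minute 154.

154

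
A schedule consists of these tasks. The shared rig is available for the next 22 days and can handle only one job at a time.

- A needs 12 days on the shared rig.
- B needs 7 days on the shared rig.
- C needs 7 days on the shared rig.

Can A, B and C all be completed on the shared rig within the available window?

No

Running back to back, the jobs need 12 + 7 + 7 = 26 days on the shared rig.
Since 26 > 22, they cannot all fit.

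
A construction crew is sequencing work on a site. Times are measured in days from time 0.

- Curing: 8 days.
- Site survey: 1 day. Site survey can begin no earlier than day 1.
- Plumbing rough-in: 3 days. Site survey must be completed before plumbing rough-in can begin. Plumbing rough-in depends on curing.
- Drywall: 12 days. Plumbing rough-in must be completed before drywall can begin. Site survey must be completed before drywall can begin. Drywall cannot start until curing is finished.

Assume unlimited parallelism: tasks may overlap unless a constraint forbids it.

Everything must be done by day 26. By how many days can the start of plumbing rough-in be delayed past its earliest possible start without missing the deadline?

Curing can start immediately at day 0; it finishes at day 8.
Site survey cannot begin until its own release at day 1. It runs from day 1 to 1 + 1 = day 2.
Plumbing rough-in cannot start until site survey (finishes day 2); curing (finishes day 8). The controlling bound is day 8, so plumbing rough-in finishes at 8 + 3 = day 11.

Working backward from the deadline:
Nothing follows drywall; the deadline of day 26 is its only limit. It must start by 26 − 12 = day 14.
Plumbing rough-in has to be done before drywall (must start by day 14). That means finishing by day 14, i.e. starting by 14 − 3 = day 11.
So plumbing rough-in can start as early as day 8 and as late as day 11, giving 11 − 8 = 3 days of slack.

3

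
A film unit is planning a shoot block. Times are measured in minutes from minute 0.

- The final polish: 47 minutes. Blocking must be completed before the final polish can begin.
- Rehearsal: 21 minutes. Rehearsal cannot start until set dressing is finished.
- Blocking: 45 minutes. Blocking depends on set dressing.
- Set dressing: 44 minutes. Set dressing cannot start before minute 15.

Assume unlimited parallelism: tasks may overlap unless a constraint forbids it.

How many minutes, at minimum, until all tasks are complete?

Set dressing cannot begin until its own release at minute 15. It runs from minute 15 to 15 + 44 = minute 59.
Rehearsal waits on set dressing (finishes minute 59), so it starts at minute 59 and finishes at 59 + 21 = minute 80.
Blocking waits on set dressing (finishes minute 59), so it starts at minute 59 and finishes at 59 + 45 = minute 104.
The final polish cannot begin until blocking (finishes minute 104). It runs from minute 104 to 104 + 47 = minute 151.
All tasks are finished once the last one completes. Finish times: Set dressing at 59, Blocking at 104, Rehearsal at 80, The final polish at 151. The latest is minute 151.

151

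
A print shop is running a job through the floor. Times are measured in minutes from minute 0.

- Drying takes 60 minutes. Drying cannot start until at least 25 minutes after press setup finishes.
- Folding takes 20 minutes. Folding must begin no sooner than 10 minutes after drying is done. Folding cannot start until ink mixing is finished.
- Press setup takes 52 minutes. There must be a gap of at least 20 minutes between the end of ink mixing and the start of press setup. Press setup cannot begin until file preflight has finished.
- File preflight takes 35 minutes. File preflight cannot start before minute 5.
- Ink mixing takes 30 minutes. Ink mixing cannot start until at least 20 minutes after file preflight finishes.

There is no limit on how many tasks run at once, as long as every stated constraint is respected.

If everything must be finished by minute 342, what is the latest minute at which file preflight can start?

To finish by minute 342, folding (duration 20) must start no later than minute 322.
Drying has to be done before folding (must start by minute 322, minus 10-minute gap → minute 312). That means finishing by minute 312, i.e. starting by 312 − 60 = minute 252.
Since drying (must start by minute 252, minus 25-minute gap → minute 227) depends on it, press setup must finish by minute 227. Backing off its 52-minute duration gives a latest start of minute 175.
Ink mixing has several dependents: press setup (must start by minute 175, minus 20-minute gap → minute 155); folding (must start by minute 322). The earliest of those limits is minute 155, so ink mixing must start by 155 − 30 = minute 125.
For file preflight: ink mixing (must start by minute 125, minus 20-minute gap → minute 105); press setup (must start by minute 175). The most restrictive is minute 105; with a 35-minute duration, file preflight must start by minute 70.

70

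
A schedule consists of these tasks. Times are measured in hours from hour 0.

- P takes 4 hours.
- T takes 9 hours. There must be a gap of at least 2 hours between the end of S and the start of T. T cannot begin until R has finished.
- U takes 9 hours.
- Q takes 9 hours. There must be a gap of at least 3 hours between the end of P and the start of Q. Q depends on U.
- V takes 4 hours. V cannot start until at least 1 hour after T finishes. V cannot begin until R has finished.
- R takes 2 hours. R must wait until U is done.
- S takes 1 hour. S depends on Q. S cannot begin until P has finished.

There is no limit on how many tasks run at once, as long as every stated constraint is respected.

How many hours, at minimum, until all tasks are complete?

35

U has no prerequisites, so it starts at hour 0 and finishes at hour 9.
R waits on U (finishes hour 9), so it starts at hour 9 and finishes at 9 + 2 = hour 11.
P can start immediately at hour 0; it finishes at hour 4.
Q cannot start until P (finishes hour 4, plus 3-hour gap → hour 7); U (finishes hour 9). The controlling bound is hour 9, so Q finishes at 9 + 9 = hour 18.
For S: Q (finishes hour 18); P (finishes hour 4). Taking the maximum gives a start of hour 18, and it finishes at 18 + 1 = hour 19.
T needs all of S (finishes hour 19, plus 2-hour gap → hour 21); R (finishes hour 11). That puts its earliest start at hour 21; it finishes at 21 + 9 = hour 30.
V has to wait for T (finishes hour 30, plus 1-hour gap → hour 31); R (finishes hour 11). The latest of these is hour 31, so V runs hour 31 to 31 + 4 = hour 35.
All tasks are finished once the last one completes. Finish times: P at 4, Q at 18, R at 11, S at 19, T at 30, U at 9, V at 35. The latest is hour 35.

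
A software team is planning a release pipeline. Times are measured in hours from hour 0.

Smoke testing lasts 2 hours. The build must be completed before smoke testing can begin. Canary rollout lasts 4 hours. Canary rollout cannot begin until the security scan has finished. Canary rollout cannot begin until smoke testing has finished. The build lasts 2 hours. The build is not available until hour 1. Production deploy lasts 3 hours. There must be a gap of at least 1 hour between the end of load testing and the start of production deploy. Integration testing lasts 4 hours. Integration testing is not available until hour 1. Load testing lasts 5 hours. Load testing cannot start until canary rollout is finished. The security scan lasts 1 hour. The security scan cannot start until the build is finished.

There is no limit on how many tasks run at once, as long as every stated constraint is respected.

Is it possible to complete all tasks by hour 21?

Yes

Integration testing cannot begin until its own release at hour 1. It runs from hour 1 to 1 + 4 = hour 5.
The build waits on its own release at hour 1, so it starts at hour 1 and finishes at 1 + 2 = hour 3.
After the build (finishes hour 3), smoke testing can start at hour 3 and finishes at hour 5.
The security scan waits on the build (finishes hour 3), so it starts at hour 3 and finishes at 3 + 1 = hour 4.
For canary rollout: the security scan (finishes hour 4); smoke testing (finishes hour 5). Taking the maximum gives a start of hour 5, and it finishes at 5 + 4 = hour 9.
After canary rollout (finishes hour 9), load testing can start at hour 9 and finishes at hour 14.
After load testing (finishes hour 14, plus 1-hour gap → hour 15), production deploy can start at hour 15 and finishes at hour 18.
Every task is finished by hour 18, which is no later than the deadline of 21, so the schedule is feasible.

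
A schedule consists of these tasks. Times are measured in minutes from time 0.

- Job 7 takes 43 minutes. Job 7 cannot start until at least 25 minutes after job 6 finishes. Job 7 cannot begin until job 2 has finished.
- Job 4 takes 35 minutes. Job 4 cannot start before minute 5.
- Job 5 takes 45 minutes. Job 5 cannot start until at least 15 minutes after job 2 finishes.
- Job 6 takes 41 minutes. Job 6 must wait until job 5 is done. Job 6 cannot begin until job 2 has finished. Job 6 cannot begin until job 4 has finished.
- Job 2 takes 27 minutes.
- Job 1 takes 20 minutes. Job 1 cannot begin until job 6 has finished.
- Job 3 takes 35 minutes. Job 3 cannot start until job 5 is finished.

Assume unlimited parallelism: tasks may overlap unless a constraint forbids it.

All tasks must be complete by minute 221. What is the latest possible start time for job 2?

25

Nothing follows job 3; the deadline of minute 221 is its only limit. It must start by 221 − 35 = minute 186.
Job 1 must finish by minute 221; it takes 20 minutes, so it must start by 221 − 20 = minute 201.
Job 7 has no dependents, so it just needs to finish by minute 221. Starting by 221 − 43 = minute 178 achieves that.
Job 6 has several dependents: job 1 (must start by minute 201); job 7 (must start by minute 178, minus 25-minute gap → minute 153). The earliest of those limits is minute 153, so job 6 must start by 153 − 41 = minute 112.
For job 5: job 3 (must start by minute 186); job 6 (must start by minute 112). The most restrictive is minute 112; with a 45-minute duration, job 5 must start by minute 67.
For job 2: job 5 (must start by minute 67, minus 15-minute gap → minute 52); job 6 (must start by minute 112); job 7 (must start by minute 178). The most restrictive is minute 52; with a 27-minute duration, job 2 must start by minute 25.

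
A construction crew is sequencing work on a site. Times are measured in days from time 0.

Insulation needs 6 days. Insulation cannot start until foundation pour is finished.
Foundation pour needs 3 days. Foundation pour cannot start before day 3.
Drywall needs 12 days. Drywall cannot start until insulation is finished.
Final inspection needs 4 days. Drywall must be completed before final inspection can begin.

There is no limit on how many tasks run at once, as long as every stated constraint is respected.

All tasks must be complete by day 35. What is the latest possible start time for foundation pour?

10

Final inspection must finish by day 35; it takes 4 days, so it must start by 35 − 4 = day 31.
Since final inspection (must start by day 31) depends on it, drywall must finish by day 31. Backing off its 12-day duration gives a latest start of day 19.
Insulation must finish before drywall (must start by day 19). With a 6-day duration, insulation must start by 19 − 6 = day 13.
Foundation pour feeds into insulation (must start by day 13); so foundation pour must finish by day 13 and therefore start by day 10.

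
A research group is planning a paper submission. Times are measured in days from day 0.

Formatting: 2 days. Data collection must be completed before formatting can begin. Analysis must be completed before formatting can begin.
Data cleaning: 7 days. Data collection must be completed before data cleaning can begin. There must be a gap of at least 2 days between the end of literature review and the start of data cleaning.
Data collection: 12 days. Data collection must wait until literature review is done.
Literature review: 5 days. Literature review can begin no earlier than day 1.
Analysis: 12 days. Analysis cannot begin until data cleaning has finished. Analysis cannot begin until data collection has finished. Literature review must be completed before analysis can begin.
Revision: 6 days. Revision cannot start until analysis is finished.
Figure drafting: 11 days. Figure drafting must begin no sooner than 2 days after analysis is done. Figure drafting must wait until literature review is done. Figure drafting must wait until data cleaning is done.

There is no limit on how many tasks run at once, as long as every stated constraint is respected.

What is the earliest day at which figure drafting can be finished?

Literature review cannot begin until its own release at day 1. It runs from day 1 to 1 + 5 = day 6.
Data collection cannot begin until literature review (finishes day 6). It runs from day 6 to 6 + 12 = day 18.
Data cleaning cannot start until data collection (finishes day 18); literature review (finishes day 6, plus 2-day gap → day 8). The controlling bound is day 18, so data cleaning finishes at 18 + 7 = day 25.
For analysis: data cleaning (finishes day 25); data collection (finishes day 18); literature review (finishes day 6). Taking the maximum gives a start of day 25, and it finishes at 25 + 12 = day 37.
Figure drafting needs all of analysis (finishes day 37, plus 2-day gap → day 39); literature review (finishes day 6); data cleaning (finishes day 25). That puts its earliest start at day 39; it finishes at 39 + 11 = day 50.

50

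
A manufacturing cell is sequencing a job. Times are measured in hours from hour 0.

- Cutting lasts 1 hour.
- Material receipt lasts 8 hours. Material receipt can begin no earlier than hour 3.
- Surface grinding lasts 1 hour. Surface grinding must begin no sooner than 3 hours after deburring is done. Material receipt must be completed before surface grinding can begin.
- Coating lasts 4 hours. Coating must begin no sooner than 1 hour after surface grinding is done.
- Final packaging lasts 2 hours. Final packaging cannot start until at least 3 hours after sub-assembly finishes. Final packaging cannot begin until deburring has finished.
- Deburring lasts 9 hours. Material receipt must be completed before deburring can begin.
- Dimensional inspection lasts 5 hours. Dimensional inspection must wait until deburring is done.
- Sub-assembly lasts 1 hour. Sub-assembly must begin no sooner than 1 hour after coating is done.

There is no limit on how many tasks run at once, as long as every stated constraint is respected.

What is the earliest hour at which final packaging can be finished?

36

Material receipt waits on its own release at hour 3, so it starts at hour 3 and finishes at 3 + 8 = hour 11.
After material receipt (finishes hour 11), deburring can start at hour 11 and finishes at hour 20.
Surface grinding needs all of deburring (finishes hour 20, plus 3-hour gap → hour 23); material receipt (finishes hour 11). That puts its earliest start at hour 23; it finishes at 23 + 1 = hour 24.
Coating cannot begin until surface grinding (finishes hour 24, plus 1-hour gap → hour 25). It runs from hour 25 to 25 + 4 = hour 29.
Sub-assembly cannot begin until coating (finishes hour 29, plus 1-hour gap → hour 30). It runs from hour 30 to 30 + 1 = hour 31.
Final packaging has to wait for sub-assembly (finishes hour 31, plus 3-hour gap → hour 34); deburring (finishes hour 20). The latest of these is hour 34, so final packaging runs hour 34 to 34 + 2 = hour 36.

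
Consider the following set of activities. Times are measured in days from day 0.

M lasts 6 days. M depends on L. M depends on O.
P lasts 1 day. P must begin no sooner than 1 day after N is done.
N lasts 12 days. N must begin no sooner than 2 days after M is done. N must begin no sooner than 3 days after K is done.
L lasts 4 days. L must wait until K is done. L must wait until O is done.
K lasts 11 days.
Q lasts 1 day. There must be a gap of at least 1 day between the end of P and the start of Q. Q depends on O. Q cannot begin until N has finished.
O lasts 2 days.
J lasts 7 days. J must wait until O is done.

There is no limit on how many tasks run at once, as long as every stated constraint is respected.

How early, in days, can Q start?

38

O has no prerequisites, so it starts at day 0 and finishes at day 2.
K can start immediately at day 0; it finishes at day 11.
L cannot start until K (finishes day 11); O (finishes day 2). The controlling bound is day 11, so L finishes at 11 + 4 = day 15.
M needs all of L (finishes day 15); O (finishes day 2). That puts its earliest start at day 15; it finishes at 15 + 6 = day 21.
N needs all of M (finishes day 21, plus 2-day gap → day 23); K (finishes day 11, plus 3-day gap → day 14). That puts its earliest start at day 23; it finishes at 23 + 12 = day 35.
P cannot begin until N (finishes day 35, plus 1-day gap → day 36). It runs from day 36 to 36 + 1 = day 37.
Q waits on P (finishes day 37, plus 1-day gap → day 38); O (finishes day 2); N (finishes day 35). The latest of these is day 38, which is the earliest Q can start.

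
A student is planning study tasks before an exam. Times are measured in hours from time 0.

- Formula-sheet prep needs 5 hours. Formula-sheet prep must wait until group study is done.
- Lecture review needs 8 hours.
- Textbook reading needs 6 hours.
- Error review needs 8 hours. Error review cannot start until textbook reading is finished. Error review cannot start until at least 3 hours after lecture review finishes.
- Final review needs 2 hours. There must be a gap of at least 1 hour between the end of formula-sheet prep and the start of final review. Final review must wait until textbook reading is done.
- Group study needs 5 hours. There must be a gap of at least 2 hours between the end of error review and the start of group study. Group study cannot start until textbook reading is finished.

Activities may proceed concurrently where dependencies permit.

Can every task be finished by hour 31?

Lecture review can start immediately at hour 0; it finishes at hour 8.
Textbook reading has no prerequisites, so it starts at hour 0 and finishes at hour 6.
Error review has to wait for textbook reading (finishes hour 6); lecture review (finishes hour 8, plus 3-hour gap → hour 11). The latest of these is hour 11, so error review runs hour 11 to 11 + 8 = hour 19.
Group study cannot start until error review (finishes hour 19, plus 2-hour gap → hour 21); textbook reading (finishes hour 6). The controlling bound is hour 21, so group study finishes at 21 + 5 = hour 26.
After group study (finishes hour 26), formula-sheet prep can start at hour 26 and finishes at hour 31.
Final review cannot start until formula-sheet prep (finishes hour 31, plus 1-hour gap → hour 32); textbook reading (finishes hour 6). The controlling bound is hour 32, so final review finishes at 32 + 2 = hour 34.
The earliest everything can be done is hour 34, which is after the deadline of 31, so it is not possible.

No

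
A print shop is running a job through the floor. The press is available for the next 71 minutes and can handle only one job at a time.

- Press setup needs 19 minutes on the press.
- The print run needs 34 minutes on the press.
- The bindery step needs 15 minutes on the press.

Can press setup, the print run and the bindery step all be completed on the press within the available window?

Yes

Running back to back, the jobs need 19 + 34 + 15 = 68 minutes on the press.
Since 68 ≤ 71, they fit within the window.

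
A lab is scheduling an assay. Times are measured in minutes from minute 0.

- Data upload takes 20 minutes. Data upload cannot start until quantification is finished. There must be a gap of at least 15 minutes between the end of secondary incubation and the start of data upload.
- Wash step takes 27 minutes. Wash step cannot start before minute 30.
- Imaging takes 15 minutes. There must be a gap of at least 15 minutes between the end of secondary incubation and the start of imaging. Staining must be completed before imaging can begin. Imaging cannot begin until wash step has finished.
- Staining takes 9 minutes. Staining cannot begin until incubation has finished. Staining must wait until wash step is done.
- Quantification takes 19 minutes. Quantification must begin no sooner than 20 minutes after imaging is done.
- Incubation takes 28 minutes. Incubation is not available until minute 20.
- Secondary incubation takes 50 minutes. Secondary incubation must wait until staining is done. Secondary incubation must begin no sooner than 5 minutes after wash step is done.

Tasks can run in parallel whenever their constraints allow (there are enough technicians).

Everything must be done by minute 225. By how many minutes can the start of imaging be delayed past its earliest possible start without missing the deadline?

Wash step cannot begin until its own release at minute 30. It runs from minute 30 to 30 + 27 = minute 57.
After its own release at minute 20, incubation can start at minute 20 and finishes at minute 48.
For staining: incubation (finishes minute 48); wash step (finishes minute 57). Taking the maximum gives a start of minute 57, and it finishes at 57 + 9 = minute 66.
Secondary incubation has to wait for staining (finishes minute 66); wash step (finishes minute 57, plus 5-minute gap → minute 62). The latest of these is minute 66, so secondary incubation runs minute 66 to 66 + 50 = minute 116.
Imaging needs all of secondary incubation (finishes minute 116, plus 15-minute gap → minute 131); staining (finishes minute 66); wash step (finishes minute 57). That puts its earliest start at minute 131; it finishes at 131 + 15 = minute 146.

Working backward from the deadline:
Nothing follows data upload; the deadline of minute 225 is its only limit. It must start by 225 − 20 = minute 205.
Quantification feeds into data upload (must start by minute 205); so quantification must finish by minute 205 and therefore start by minute 186.
Imaging must finish before quantification (must start by minute 186, minus 20-minute gap → minute 166). With a 15-minute duration, imaging must start by 166 − 15 = minute 151.
So imaging can start as early as minute 131 and as late as minute 151, giving 151 − 131 = 20 minutes of slack.

20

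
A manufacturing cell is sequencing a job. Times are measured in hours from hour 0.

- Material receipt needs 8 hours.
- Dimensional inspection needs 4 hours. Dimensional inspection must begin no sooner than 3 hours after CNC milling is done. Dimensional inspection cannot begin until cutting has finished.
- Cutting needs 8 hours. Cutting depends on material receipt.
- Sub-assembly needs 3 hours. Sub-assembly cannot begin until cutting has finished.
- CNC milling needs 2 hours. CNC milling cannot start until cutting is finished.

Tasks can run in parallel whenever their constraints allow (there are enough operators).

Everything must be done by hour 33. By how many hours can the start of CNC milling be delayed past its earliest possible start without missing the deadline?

8

Material receipt can start immediately at hour 0; it finishes at hour 8.
Cutting waits on material receipt (finishes hour 8), so it starts at hour 8 and finishes at 8 + 8 = hour 16.
CNC milling cannot begin until cutting (finishes hour 16). It runs from hour 16 to 16 + 2 = hour 18.

Working backward from the deadline:
Dimensional inspection has no dependents, so it just needs to finish by hour 33. Starting by 33 − 4 = hour 29 achieves that.
Since dimensional inspection (must start by hour 29, minus 3-hour gap → hour 26) depends on it, CNC milling must finish by hour 26. Backing off its 2-hour duration gives a latest start of hour 24.
So CNC milling can start as early as hour 16 and as late as hour 24, giving 24 − 16 = 8 hours of slack.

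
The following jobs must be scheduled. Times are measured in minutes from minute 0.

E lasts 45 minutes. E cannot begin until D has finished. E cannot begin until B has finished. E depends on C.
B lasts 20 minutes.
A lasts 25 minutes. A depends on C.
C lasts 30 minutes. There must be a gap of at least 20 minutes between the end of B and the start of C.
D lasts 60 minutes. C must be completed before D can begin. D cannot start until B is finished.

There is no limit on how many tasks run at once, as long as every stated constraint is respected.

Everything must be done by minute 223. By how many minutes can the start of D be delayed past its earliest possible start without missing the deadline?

B can start immediately at minute 0; it finishes at minute 20.
After B (finishes minute 20, plus 20-minute gap → minute 40), C can start at minute 40 and finishes at minute 70.
D cannot start until C (finishes minute 70); B (finishes minute 20). The controlling bound is minute 70, so D finishes at 70 + 60 = minute 130.

Working backward from the deadline:
E has no dependents, so it just needs to finish by minute 223. Starting by 223 − 45 = minute 178 achieves that.
Since E (must start by minute 178) depends on it, D must finish by minute 178. Backing off its 60-minute duration gives a latest start of minute 118.
So D can start as early as minute 70 and as late as minute 118, giving 118 − 70 = 48 minutes of slack.

48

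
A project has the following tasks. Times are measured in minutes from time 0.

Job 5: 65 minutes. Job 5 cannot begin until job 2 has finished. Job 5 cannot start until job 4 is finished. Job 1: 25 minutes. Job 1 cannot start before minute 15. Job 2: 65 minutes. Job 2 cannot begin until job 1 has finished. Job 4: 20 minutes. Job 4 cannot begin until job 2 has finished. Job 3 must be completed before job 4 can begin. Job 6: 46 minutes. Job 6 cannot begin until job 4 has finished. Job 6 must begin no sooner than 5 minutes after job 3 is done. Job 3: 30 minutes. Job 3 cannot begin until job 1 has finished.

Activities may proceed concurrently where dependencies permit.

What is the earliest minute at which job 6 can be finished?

171

After its own release at minute 15, job 1 can start at minute 15 and finishes at minute 40.
After job 1 (finishes minute 40), job 3 can start at minute 40 and finishes at minute 70.
Job 2 waits on job 1 (finishes minute 40), so it starts at minute 40 and finishes at 40 + 65 = minute 105.
Job 4 cannot start until job 2 (finishes minute 105); job 3 (finishes minute 70). The controlling bound is minute 105, so job 4 finishes at 105 + 20 = minute 125.
For job 6: job 4 (finishes minute 125); job 3 (finishes minute 70, plus 5-minute gap → minute 75). Taking the maximum gives a start of minute 125, and it finishes at 125 + 46 = minute 171.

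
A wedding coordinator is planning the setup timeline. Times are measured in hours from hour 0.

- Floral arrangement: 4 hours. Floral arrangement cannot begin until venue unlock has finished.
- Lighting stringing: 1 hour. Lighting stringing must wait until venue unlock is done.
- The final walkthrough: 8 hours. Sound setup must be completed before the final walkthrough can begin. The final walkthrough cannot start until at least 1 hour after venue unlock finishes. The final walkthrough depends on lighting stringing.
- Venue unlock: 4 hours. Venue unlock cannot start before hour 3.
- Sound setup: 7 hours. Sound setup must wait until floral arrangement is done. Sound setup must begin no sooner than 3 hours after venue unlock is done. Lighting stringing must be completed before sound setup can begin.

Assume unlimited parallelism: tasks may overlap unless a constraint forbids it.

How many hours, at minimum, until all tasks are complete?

Venue unlock cannot begin until its own release at hour 3. It runs from hour 3 to 3 + 4 = hour 7.
Lighting stringing cannot begin until venue unlock (finishes hour 7). It runs from hour 7 to 7 + 1 = hour 8.
Floral arrangement waits on venue unlock (finishes hour 7), so it starts at hour 7 and finishes at 7 + 4 = hour 11.
Sound setup cannot start until floral arrangement (finishes hour 11); venue unlock (finishes hour 7, plus 3-hour gap → hour 10); lighting stringing (finishes hour 8). The controlling bound is hour 11, so sound setup finishes at 11 + 7 = hour 18.
For the final walkthrough: sound setup (finishes hour 18); venue unlock (finishes hour 7, plus 1-hour gap → hour 8); lighting stringing (finishes hour 8). Taking the maximum gives a start of hour 18, and it finishes at 18 + 8 = hour 26.
All tasks are finished once the last one completes. Finish times: Venue unlock at 7, Floral arrangement at 11, Lighting stringing at 8, Sound setup at 18, The final walkthrough at 26. The latest is hour 26.

26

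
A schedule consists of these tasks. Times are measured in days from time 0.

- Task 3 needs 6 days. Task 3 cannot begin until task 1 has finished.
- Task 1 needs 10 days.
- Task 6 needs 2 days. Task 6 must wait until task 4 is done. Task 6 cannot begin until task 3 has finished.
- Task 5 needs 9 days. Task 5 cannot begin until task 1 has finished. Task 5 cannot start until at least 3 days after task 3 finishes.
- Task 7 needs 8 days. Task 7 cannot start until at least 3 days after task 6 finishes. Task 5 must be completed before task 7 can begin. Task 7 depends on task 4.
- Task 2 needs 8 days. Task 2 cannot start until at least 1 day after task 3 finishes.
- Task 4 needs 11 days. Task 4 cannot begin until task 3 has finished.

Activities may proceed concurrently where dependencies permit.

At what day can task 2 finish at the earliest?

Task 1 has no prerequisites, so it starts at day 0 and finishes at day 10.
Task 3 waits on task 1 (finishes day 10), so it starts at day 10 and finishes at 10 + 6 = day 16.
After task 3 (finishes day 16, plus 1-day gap → day 17), task 2 can start at day 17 and finishes at day 25.

25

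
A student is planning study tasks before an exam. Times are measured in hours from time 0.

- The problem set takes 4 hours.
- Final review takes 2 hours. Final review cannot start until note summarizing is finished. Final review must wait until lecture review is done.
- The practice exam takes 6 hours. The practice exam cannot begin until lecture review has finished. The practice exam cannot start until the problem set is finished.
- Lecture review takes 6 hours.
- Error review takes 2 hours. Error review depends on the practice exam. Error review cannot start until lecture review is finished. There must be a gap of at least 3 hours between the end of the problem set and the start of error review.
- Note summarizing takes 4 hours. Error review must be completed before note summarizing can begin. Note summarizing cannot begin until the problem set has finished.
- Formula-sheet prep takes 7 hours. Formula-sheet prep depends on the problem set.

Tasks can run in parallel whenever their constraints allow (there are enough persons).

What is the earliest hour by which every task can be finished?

20

Nothing blocks the problem set, so it runs from hour 0 to hour 4.
Formula-sheet prep waits on the problem set (finishes hour 4), so it starts at hour 4 and finishes at 4 + 7 = hour 11.
Nothing blocks lecture review, so it runs from hour 0 to hour 6.
For the practice exam: lecture review (finishes hour 6); the problem set (finishes hour 4). Taking the maximum gives a start of hour 6, and it finishes at 6 + 6 = hour 12.
Error review needs all of the practice exam (finishes hour 12); lecture review (finishes hour 6); the problem set (finishes hour 4, plus 3-hour gap → hour 7). That puts its earliest start at hour 12; it finishes at 12 + 2 = hour 14.
Note summarizing cannot start until error review (finishes hour 14); the problem set (finishes hour 4). The controlling bound is hour 14, so note summarizing finishes at 14 + 4 = hour 18.
Final review has to wait for note summarizing (finishes hour 18); lecture review (finishes hour 6). The latest of these is hour 18, so final review runs hour 18 to 18 + 2 = hour 20.
All tasks are finished once the last one completes. Finish times: Lecture review at 6, The problem set at 4, The practice exam at 12, Error review at 14, Note summarizing at 18, Formula-sheet prep at 11, Final review at 20. The latest is hour 20.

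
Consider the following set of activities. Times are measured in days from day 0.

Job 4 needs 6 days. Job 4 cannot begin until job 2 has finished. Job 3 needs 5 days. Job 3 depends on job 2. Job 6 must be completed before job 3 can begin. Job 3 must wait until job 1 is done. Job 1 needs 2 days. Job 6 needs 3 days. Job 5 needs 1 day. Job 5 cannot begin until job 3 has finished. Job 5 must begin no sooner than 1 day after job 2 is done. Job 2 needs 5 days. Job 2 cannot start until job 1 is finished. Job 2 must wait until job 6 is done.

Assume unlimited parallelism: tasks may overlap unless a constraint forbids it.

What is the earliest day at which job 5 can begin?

Nothing blocks job 6, so it runs from day 0 to day 3.
Job 1 can start immediately at day 0; it finishes at day 2.
Job 2 cannot start until job 1 (finishes day 2); job 6 (finishes day 3). The controlling bound is day 3, so job 2 finishes at 3 + 5 = day 8.
Job 3 needs all of job 2 (finishes day 8); job 6 (finishes day 3); job 1 (finishes day 2). That puts its earliest start at day 8; it finishes at 8 + 5 = day 13.
Job 5 waits on job 3 (finishes day 13); job 2 (finishes day 8, plus 1-day gap → day 9). The latest of these is day 13, which is the earliest job 5 can start.

13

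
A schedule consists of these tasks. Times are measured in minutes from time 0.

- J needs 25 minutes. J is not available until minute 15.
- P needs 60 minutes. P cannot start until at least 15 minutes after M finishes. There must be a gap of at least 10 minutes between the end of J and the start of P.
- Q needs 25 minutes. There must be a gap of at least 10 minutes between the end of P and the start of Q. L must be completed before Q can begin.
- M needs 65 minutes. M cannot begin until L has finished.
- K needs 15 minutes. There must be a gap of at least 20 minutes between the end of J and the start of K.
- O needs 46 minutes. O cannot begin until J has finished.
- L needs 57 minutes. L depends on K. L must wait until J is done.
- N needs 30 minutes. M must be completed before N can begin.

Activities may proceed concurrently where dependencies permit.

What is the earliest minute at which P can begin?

J cannot begin until its own release at minute 15. It runs from minute 15 to 15 + 25 = minute 40.
After J (finishes minute 40, plus 20-minute gap → minute 60), K can start at minute 60 and finishes at minute 75.
L needs all of K (finishes minute 75); J (finishes minute 40). That puts its earliest start at minute 75; it finishes at 75 + 57 = minute 132.
After L (finishes minute 132), M can start at minute 132 and finishes at minute 197.
P waits on M (finishes minute 197, plus 15-minute gap → minute 212); J (finishes minute 40, plus 10-minute gap → minute 50). The latest of these is minute 212, which is the earliest P can start.

212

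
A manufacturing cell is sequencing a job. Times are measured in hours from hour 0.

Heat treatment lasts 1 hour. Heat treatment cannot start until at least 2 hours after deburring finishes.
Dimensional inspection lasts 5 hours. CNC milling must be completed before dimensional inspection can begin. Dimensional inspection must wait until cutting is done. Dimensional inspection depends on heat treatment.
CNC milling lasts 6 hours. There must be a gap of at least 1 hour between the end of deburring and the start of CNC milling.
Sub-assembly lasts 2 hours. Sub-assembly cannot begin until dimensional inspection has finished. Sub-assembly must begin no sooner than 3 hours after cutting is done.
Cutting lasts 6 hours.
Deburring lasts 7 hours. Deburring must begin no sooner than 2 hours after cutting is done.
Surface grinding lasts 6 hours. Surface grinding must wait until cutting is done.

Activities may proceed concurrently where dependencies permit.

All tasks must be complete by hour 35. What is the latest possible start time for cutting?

6

To finish by hour 35, sub-assembly (duration 2) must start no later than hour 33.
Dimensional inspection has to be done before sub-assembly (must start by hour 33). That means finishing by hour 33, i.e. starting by 33 − 5 = hour 28.
CNC milling has to be done before dimensional inspection (must start by hour 28). That means finishing by hour 28, i.e. starting by 28 − 6 = hour 22.
Heat treatment has to be done before dimensional inspection (must start by hour 28). That means finishing by hour 28, i.e. starting by 28 − 1 = hour 27.
Deburring has several dependents: CNC milling (must start by hour 22, minus 1-hour gap → hour 21); heat treatment (must start by hour 27, minus 2-hour gap → hour 25). The earliest of those limits is hour 21, so deburring must start by 21 − 7 = hour 14.
Surface grinding must finish by hour 35; it takes 6 hours, so it must start by 35 − 6 = hour 29.
Cutting has several dependents: deburring (must start by hour 14, minus 2-hour gap → hour 12); surface grinding (must start by hour 29); dimensional inspection (must start by hour 28); sub-assembly (must start by hour 33, minus 3-hour gap → hour 30). The earliest of those limits is hour 12, so cutting must start by 12 − 6 = hour 6.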